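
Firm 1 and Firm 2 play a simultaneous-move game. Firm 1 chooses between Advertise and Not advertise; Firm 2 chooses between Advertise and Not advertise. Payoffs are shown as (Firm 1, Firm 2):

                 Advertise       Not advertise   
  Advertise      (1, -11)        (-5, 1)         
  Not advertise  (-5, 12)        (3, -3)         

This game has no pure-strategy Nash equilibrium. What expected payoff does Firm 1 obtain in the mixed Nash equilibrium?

Firm 2's mix must leave Firm 1 indifferent between Advertise and Not advertise.
  Firm 1's payoff from Advertise: q·1 + (1−q)·(-5) = 6q - 5
  Firm 1's payoff from Not advertise: q·(-5) + (1−q)·3 = -8q + 3
  6q - 5 = -8q + 3  ⇒  14q = 8  ⇒  q = 4/7.
At equilibrium Firm 1 is indifferent across rows, so Firm 1's payoff equals the payoff from Advertise: (4/7)·1 + (3/7)·(-5) = -11/7.

-11/7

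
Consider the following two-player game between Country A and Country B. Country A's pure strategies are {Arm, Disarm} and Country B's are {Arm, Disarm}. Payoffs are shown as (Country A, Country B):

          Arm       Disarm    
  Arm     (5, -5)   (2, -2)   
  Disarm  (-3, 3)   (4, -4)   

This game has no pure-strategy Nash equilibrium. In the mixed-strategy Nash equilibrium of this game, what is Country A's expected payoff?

13/5

Set Country A's expected payoff from Arm equal to that from Disarm:
  Country A's payoff to Arm: q·5 + (1−q)·2 = 3q + 2
  Country A's payoff to Disarm: q·(-3) + (1−q)·4 = -7q + 4
  3q + 2 = -7q + 4  ⇒  10q = 2  ⇒  q = 1/5.
At equilibrium Country A is indifferent across rows, so Country A's payoff equals the payoff from Arm: (1/5)·5 + (4/5)·2 = 13/5.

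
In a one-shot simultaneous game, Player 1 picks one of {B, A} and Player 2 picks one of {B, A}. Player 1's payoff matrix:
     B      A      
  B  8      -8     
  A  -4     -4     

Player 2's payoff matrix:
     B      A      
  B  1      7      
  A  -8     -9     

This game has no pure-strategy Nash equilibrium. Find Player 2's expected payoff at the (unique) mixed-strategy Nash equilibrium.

Player 1's mix must leave Player 2 indifferent between B and A.
  Player 2's payoff to B: p·1 + (1−p)·(-8) = 9p - 8
  Player 2's payoff to A: p·7 + (1−p)·(-9) = 16p - 9
  9p - 8 = 16p - 9  ⇒  -7p = -1  ⇒  p = 1/7.
At equilibrium Player 2 is indifferent across columns, so Player 2's payoff equals the payoff from B: (1/7)·1 + (6/7)·(-8) = -47/7.

-47/7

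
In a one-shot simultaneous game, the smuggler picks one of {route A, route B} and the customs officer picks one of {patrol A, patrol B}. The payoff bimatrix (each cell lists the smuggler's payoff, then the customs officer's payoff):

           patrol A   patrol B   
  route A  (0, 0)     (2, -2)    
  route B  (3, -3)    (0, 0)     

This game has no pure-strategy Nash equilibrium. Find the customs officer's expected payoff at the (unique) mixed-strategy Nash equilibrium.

-6/5

The customs officer's indifference between patrol A and patrol B determines the smuggler's mixing probability p:
  the customs officer's payoff to patrol A: p·0 + (1−p)·(-3) = 3p - 3
  the customs officer's payoff to patrol B: p·(-2) + (1−p)·0 = -2p
  3p - 3 = -2p  ⇒  5p = 3  ⇒  p = 3/5.
At equilibrium the customs officer is indifferent across columns, so the customs officer's payoff equals the payoff from patrol A: (3/5)·0 + (2/5)·(-3) = -6/5.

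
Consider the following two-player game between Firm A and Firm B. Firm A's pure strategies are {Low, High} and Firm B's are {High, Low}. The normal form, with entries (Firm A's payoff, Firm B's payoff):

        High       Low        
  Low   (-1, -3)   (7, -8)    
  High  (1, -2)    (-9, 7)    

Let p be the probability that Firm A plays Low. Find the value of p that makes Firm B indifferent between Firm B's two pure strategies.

p = 9/14

Firm B's indifference between High and Low determines Firm A's mixing probability p:
  Firm B's payoff from High: p·(-3) + (1−p)·(-2) = -p - 2
  Firm B's payoff from Low: p·(-8) + (1−p)·7 = -15p + 7
  -p - 2 = -15p + 7  ⇒  14p = 9  ⇒  p = 9/14.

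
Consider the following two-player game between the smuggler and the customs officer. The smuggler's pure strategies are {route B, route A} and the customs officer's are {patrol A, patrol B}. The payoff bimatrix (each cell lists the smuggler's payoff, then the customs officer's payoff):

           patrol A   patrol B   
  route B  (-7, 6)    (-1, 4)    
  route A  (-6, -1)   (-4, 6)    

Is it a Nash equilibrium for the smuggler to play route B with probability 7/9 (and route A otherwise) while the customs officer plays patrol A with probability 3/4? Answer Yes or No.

Yes

Check the customs officer's indifference given the smuggler's mix p = 7/9:
  payoff from patrol A = 40/9; payoff from patrol B = 40/9 — equal.
Check the smuggler's indifference given the customs officer's mix q = 3/4:
  payoff from route B = -11/2; payoff from route A = -11/2 — equal.
Both players are indifferent, so neither can profitably deviate.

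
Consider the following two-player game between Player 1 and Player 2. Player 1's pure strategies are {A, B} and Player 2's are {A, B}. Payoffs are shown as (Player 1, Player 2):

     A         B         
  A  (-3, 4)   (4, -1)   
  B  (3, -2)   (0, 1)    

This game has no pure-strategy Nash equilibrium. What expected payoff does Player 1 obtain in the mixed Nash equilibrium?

Player 1's indifference between A and B determines Player 2's mixing probability q:
  Player 1's payoff from A: q·(-3) + (1−q)·4 = -7q + 4
  Player 1's payoff from B: q·3 + (1−q)·0 = 3q
  -7q + 4 = 3q  ⇒  -10q = -4  ⇒  q = 2/5.
At equilibrium Player 1 is indifferent across rows, so Player 1's payoff equals the payoff from A: (2/5)·(-3) + (3/5)·4 = 6/5.

6/5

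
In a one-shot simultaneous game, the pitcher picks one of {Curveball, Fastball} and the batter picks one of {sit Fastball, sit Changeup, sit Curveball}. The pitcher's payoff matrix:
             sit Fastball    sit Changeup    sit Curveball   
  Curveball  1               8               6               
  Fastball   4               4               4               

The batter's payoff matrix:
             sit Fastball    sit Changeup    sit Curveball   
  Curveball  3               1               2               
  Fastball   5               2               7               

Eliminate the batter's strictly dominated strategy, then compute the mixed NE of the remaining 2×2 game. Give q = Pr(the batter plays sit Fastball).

q = 2/5

The batter's strategy sit Changeup is strictly dominated by sit Fastball: 3 > 1 and 5 > 2. Eliminate sit Changeup.
The pitcher's indifference between Curveball and Fastball determines the batter's mixing probability q:
  the pitcher's payoff to Curveball: q·1 + (1−q)·6 = -5q + 6
  the pitcher's payoff to Fastball: q·4 + (1−q)·4 = 4
  -5q + 6 = 4  ⇒  -5q = -2  ⇒  q = 2/5.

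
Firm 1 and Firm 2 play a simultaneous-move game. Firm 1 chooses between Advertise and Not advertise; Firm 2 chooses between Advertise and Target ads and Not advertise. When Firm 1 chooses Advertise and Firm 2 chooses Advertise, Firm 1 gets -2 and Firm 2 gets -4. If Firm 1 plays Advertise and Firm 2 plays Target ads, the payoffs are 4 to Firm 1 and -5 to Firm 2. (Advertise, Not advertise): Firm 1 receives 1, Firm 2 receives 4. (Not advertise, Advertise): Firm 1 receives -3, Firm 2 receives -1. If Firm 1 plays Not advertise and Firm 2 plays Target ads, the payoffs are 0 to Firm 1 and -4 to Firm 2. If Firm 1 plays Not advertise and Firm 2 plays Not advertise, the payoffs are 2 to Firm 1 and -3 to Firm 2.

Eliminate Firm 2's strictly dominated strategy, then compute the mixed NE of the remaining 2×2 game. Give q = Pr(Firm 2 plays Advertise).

q = 1/2

Firm 2's strategy Target ads is strictly dominated by Advertise: -4 > -5 and -1 > -4. Eliminate Target ads.
Set Firm 1's expected payoff from Advertise equal to that from Not advertise:
  Firm 1's payoff from Advertise: q·(-2) + (1−q)·1 = -3q + 1
  Firm 1's payoff from Not advertise: q·(-3) + (1−q)·2 = -5q + 2
  -3q + 1 = -5q + 2  ⇒  2q = 1  ⇒  q = 1/2.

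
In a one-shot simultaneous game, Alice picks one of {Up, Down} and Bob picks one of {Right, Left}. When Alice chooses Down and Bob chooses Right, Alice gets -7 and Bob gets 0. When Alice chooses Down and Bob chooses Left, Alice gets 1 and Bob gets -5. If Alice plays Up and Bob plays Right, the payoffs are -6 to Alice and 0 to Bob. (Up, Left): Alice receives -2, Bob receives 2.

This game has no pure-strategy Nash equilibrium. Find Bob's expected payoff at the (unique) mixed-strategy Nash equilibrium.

0

Set Bob's expected payoff from Right equal to that from Left:
  Bob's payoff to Right: p·0 + (1−p)·0 = 0
  Bob's payoff to Left: p·2 + (1−p)·(-5) = 7p - 5
  0 = 7p - 5  ⇒  -7p = -5  ⇒  p = 5/7.
At equilibrium Bob is indifferent across columns, so Bob's payoff equals the payoff from Right: (5/7)·0 + (2/7)·0 = 0.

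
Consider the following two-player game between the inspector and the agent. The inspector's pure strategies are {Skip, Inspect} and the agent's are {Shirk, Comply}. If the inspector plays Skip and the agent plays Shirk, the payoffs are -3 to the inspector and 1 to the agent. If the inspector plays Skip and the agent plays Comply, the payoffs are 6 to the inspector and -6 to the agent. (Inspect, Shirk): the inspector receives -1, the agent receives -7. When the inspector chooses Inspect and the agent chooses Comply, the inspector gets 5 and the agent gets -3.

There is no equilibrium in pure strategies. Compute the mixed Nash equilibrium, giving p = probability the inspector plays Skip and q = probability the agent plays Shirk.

For the agent to be willing to mix, the agent must be indifferent between Shirk and Comply, which pins down the inspector's mix.
  the agent's expected payoff from Shirk: p·1 + (1−p)·(-7) = 8p - 7
  the agent's expected payoff from Comply: p·(-6) + (1−p)·(-3) = -3p - 3
  8p - 7 = -3p - 3  ⇒  11p = 4  ⇒  p = 4/11.
The inspector's indifference between Skip and Inspect determines the agent's mixing probability q:
  the inspector's expected payoff from Skip: q·(-3) + (1−q)·6 = -9q + 6
  the inspector's expected payoff from Inspect: q·(-1) + (1−q)·5 = -6q + 5
  -9q + 6 = -6q + 5  ⇒  -3q = -1  ⇒  q = 1/3.

p = 4/11, q = 1/3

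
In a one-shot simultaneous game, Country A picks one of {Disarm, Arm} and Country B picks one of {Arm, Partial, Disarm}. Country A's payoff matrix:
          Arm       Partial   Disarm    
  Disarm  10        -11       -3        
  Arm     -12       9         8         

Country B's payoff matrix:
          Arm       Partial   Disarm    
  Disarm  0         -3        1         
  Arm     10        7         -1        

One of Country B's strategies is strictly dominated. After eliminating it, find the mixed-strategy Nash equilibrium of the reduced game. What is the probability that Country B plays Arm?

q = 1/3

Country B's strategy Partial is strictly dominated by Arm: 0 > -3 and 10 > 7. Eliminate Partial.
In a mixed equilibrium Country A is indifferent between Disarm and Arm; this condition fixes q.
  Country A's payoff from Disarm: q·10 + (1−q)·(-3) = 13q - 3
  Country A's payoff from Arm: q·(-12) + (1−q)·8 = -20q + 8
  13q - 3 = -20q + 8  ⇒  33q = 11  ⇒  q = 1/3.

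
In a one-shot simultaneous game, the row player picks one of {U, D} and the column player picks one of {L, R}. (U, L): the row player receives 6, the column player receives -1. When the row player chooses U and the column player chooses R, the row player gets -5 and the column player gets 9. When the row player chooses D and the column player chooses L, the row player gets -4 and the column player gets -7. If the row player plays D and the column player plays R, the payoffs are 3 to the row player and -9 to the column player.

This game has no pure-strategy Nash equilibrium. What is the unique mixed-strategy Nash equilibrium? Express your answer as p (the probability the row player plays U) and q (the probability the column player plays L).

The column player's indifference between L and R determines the row player's mixing probability p:
  the column player's payoff to L: p·(-1) + (1−p)·(-7) = 6p - 7
  the column player's payoff to R: p·9 + (1−p)·(-9) = 18p - 9
  6p - 7 = 18p - 9  ⇒  -12p = -2  ⇒  p = 1/6.
Set the row player's expected payoff from U equal to that from D:
  the row player's payoff from U: q·6 + (1−q)·(-5) = 11q - 5
  the row player's payoff from D: q·(-4) + (1−q)·3 = -7q + 3
  11q - 5 = -7q + 3  ⇒  18q = 8  ⇒  q = 4/9.

p = 1/6, q = 4/9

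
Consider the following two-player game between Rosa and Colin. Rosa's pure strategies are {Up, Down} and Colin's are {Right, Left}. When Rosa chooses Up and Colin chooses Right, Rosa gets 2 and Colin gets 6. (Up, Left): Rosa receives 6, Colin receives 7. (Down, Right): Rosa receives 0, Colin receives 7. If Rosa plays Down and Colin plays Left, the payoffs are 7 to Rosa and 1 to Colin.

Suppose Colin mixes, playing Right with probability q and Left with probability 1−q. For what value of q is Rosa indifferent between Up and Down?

Colin's mix must leave Rosa indifferent between Up and Down.
  Rosa's payoff from Up: q·2 + (1−q)·6 = -4q + 6
  Rosa's payoff from Down: q·0 + (1−q)·7 = -7q + 7
  -4q + 6 = -7q + 7  ⇒  3q = 1  ⇒  q = 1/3.

q = 1/3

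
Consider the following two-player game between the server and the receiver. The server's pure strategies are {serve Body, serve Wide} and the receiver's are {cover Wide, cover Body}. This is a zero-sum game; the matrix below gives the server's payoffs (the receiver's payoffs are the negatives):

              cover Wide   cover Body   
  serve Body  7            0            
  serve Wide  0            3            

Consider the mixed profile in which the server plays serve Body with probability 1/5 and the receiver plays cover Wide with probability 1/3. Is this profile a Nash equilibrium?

No

Given the server's mix p = 1/5, the receiver's payoff from cover Wide is -7/5 but from cover Body is -12/5. The receiver strictly prefers cover Wide, so the receiver would not mix.
So the proposed profile is not a Nash equilibrium.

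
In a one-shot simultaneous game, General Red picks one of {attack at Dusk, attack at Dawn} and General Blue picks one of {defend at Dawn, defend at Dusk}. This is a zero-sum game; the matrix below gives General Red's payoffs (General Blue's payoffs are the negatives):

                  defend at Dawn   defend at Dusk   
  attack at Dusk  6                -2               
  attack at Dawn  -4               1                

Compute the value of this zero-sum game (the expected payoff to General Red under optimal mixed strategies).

For General Red to be willing to mix, General Red must be indifferent between attack at Dusk and attack at Dawn, which pins down General Blue's mix.
  General Red's expected payoff from attack at Dusk: q·6 + (1−q)·(-2) = 8q - 2
  General Red's expected payoff from attack at Dawn: q·(-4) + (1−q)·1 = -5q + 1
  8q - 2 = -5q + 1  ⇒  13q = 3  ⇒  q = 3/13.
The value is General Red's expected payoff against this mix (using attack at Dusk): (3/13)·6 + (10/13)·(-2) = -2/13.

v = -2/13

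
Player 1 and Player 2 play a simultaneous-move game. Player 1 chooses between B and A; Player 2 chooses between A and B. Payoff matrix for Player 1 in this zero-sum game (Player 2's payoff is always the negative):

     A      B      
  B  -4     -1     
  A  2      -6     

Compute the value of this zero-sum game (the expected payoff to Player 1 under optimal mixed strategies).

Set Player 1's expected payoff from B equal to that from A:
  Player 1's payoff to B: q·(-4) + (1−q)·(-1) = -3q - 1
  Player 1's payoff to A: q·2 + (1−q)·(-6) = 8q - 6
  -3q - 1 = 8q - 6  ⇒  -11q = -5  ⇒  q = 5/11.
The value is Player 1's expected payoff against this mix (using B): (5/11)·(-4) + (6/11)·(-1) = -26/11.

v = -26/11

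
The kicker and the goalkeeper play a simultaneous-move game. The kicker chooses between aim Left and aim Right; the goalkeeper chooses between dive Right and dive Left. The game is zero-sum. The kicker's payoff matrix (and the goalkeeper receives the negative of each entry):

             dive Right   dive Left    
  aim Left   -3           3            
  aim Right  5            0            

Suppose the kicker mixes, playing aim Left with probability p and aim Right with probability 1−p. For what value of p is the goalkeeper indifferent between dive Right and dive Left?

Set the goalkeeper's expected payoff from dive Right equal to that from dive Left:
  the goalkeeper's expected payoff from dive Right: p·3 + (1−p)·(-5) = 8p - 5
  the goalkeeper's expected payoff from dive Left: p·(-3) + (1−p)·0 = -3p
  8p - 5 = -3p  ⇒  11p = 5  ⇒  p = 5/11.

p = 5/11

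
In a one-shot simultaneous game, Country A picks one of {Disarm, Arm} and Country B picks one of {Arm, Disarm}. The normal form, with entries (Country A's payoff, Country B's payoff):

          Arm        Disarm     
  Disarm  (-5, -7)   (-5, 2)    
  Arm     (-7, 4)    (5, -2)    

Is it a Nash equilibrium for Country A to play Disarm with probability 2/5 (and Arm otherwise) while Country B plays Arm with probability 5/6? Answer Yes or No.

Check Country B's indifference given Country A's mix p = 2/5:
  payoff from Arm = -2/5; payoff from Disarm = -2/5 — equal.
Check Country A's indifference given Country B's mix q = 5/6:
  payoff from Disarm = -5; payoff from Arm = -5 — equal.
Both players are indifferent, so neither can profitably deviate.

Yes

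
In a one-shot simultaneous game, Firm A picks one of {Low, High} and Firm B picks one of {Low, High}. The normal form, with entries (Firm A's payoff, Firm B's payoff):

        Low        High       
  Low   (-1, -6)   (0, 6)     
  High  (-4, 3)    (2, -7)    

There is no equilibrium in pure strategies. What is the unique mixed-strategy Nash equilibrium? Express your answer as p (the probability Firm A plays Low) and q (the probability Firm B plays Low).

Firm A's mix must leave Firm B indifferent between Low and High.
  Firm B's payoff from Low: p·(-6) + (1−p)·3 = -9p + 3
  Firm B's payoff from High: p·6 + (1−p)·(-7) = 13p - 7
  -9p + 3 = 13p - 7  ⇒  -22p = -10  ⇒  p = 5/11.
Set Firm A's expected payoff from Low equal to that from High:
  Firm A's payoff to Low: q·(-1) + (1−q)·0 = -q
  Firm A's payoff to High: q·(-4) + (1−q)·2 = -6q + 2
  -q = -6q + 2  ⇒  5q = 2  ⇒  q = 2/5.

p = 5/11, q = 2/5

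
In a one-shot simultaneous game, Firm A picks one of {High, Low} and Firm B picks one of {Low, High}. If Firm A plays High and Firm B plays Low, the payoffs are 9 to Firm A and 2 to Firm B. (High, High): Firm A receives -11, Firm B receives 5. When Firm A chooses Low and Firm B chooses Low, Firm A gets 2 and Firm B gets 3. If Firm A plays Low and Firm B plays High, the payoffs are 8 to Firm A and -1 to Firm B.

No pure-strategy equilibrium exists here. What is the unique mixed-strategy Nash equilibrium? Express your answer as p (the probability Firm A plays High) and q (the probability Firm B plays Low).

Firm B's indifference between Low and High determines Firm A's mixing probability p:
  Firm B's expected payoff from Low: p·2 + (1−p)·3 = -p + 3
  Firm B's expected payoff from High: p·5 + (1−p)·(-1) = 6p - 1
  -p + 3 = 6p - 1  ⇒  -7p = -4  ⇒  p = 4/7.
In a mixed equilibrium Firm A is indifferent between High and Low; this condition fixes q.
  Firm A's payoff from High: q·9 + (1−q)·(-11) = 20q - 11
  Firm A's payoff from Low: q·2 + (1−q)·8 = -6q + 8
  20q - 11 = -6q + 8  ⇒  26q = 19  ⇒  q = 19/26.

p = 4/7, q = 19/26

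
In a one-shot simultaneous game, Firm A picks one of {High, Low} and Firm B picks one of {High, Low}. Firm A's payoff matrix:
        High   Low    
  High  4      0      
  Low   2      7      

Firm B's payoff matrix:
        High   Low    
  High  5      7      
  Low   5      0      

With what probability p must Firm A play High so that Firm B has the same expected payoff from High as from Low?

Firm A's mix must leave Firm B indifferent between High and Low.
  Firm B's expected payoff from High: p·5 + (1−p)·5 = 5
  Firm B's expected payoff from Low: p·7 + (1−p)·0 = 7p
  5 = 7p  ⇒  -7p = -5  ⇒  p = 5/7.

p = 5/7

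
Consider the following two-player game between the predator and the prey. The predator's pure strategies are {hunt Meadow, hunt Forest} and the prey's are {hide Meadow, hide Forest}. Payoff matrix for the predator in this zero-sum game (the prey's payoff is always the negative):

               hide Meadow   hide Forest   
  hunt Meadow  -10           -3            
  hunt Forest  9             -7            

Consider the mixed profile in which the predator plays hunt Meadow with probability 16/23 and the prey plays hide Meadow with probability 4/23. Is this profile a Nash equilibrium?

Yes

Check the prey's indifference given the predator's mix p = 16/23:
  payoff from hide Meadow = 97/23; payoff from hide Forest = 97/23 — equal.
Check the predator's indifference given the prey's mix q = 4/23:
  payoff from hunt Meadow = -97/23; payoff from hunt Forest = -97/23 — equal.
Both players are indifferent, so neither can profitably deviate.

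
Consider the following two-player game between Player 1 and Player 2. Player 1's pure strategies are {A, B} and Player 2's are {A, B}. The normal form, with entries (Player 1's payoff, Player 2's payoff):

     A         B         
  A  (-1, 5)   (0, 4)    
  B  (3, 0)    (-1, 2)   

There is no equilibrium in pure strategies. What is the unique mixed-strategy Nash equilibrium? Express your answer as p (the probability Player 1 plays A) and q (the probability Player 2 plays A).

For Player 2 to be willing to mix, Player 2 must be indifferent between A and B, which pins down Player 1's mix.
  Player 2's expected payoff from A: p·5 + (1−p)·0 = 5p
  Player 2's expected payoff from B: p·4 + (1−p)·2 = 2p + 2
  5p = 2p + 2  ⇒  3p = 2  ⇒  p = 2/3.
For Player 1 to be willing to mix, Player 1 must be indifferent between A and B, which pins down Player 2's mix.
  Player 1's payoff from A: q·(-1) + (1−q)·0 = -q
  Player 1's payoff from B: q·3 + (1−q)·(-1) = 4q - 1
  -q = 4q - 1  ⇒  -5q = -1  ⇒  q = 1/5.

p = 2/3, q = 1/5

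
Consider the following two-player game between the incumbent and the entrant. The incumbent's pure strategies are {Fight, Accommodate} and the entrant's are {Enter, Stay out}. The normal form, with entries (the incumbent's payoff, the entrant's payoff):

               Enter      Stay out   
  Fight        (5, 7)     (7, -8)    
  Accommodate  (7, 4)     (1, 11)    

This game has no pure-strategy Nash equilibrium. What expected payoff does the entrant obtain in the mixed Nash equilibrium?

Set the entrant's expected payoff from Enter equal to that from Stay out:
  the entrant's payoff from Enter: p·7 + (1−p)·4 = 3p + 4
  the entrant's payoff from Stay out: p·(-8) + (1−p)·11 = -19p + 11
  3p + 4 = -19p + 11  ⇒  22p = 7  ⇒  p = 7/22.
At equilibrium the entrant is indifferent across columns, so the entrant's payoff equals the payoff from Enter: (7/22)·7 + (15/22)·4 = 109/22.

109/22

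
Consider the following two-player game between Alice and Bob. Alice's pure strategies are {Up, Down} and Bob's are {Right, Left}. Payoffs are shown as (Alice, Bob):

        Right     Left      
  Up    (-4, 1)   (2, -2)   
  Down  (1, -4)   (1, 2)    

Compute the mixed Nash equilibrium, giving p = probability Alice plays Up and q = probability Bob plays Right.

p = 2/3, q = 1/6

Alice's mix must leave Bob indifferent between Right and Left.
  Bob's expected payoff from Right: p·1 + (1−p)·(-4) = 5p - 4
  Bob's expected payoff from Left: p·(-2) + (1−p)·2 = -4p + 2
  5p - 4 = -4p + 2  ⇒  9p = 6  ⇒  p = 2/3.
Bob's mix must leave Alice indifferent between Up and Down.
  Alice's expected payoff from Up: q·(-4) + (1−q)·2 = -6q + 2
  Alice's expected payoff from Down: q·1 + (1−q)·1 = 1
  -6q + 2 = 1  ⇒  -6q = -1  ⇒  q = 1/6.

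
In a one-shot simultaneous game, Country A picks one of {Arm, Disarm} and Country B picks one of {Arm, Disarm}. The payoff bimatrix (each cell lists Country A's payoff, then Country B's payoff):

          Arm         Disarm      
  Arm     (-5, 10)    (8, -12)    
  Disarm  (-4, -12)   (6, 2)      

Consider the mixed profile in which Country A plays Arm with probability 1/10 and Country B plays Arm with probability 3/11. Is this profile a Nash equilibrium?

No

Given Country A's mix p = 1/10, Country B's payoff from Arm is -49/5 but from Disarm is 3/5. Country B strictly prefers Disarm, so Country B would not mix.
So the proposed profile is not a Nash equilibrium.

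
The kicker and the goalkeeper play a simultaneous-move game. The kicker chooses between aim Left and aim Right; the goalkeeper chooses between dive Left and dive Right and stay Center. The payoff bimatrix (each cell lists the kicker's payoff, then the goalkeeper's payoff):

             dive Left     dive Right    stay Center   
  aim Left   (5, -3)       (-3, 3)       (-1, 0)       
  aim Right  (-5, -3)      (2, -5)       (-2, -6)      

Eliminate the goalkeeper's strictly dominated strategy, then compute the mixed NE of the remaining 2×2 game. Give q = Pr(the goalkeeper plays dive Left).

q = 1/3

The goalkeeper's strategy stay Center is strictly dominated by dive Right: 3 > 0 and -5 > -6. Eliminate stay Center.
In a mixed equilibrium the kicker is indifferent between aim Left and aim Right; this condition fixes q.
  the kicker's payoff to aim Left: q·5 + (1−q)·(-3) = 8q - 3
  the kicker's payoff to aim Right: q·(-5) + (1−q)·2 = -7q + 2
  8q - 3 = -7q + 2  ⇒  15q = 5  ⇒  q = 1/3.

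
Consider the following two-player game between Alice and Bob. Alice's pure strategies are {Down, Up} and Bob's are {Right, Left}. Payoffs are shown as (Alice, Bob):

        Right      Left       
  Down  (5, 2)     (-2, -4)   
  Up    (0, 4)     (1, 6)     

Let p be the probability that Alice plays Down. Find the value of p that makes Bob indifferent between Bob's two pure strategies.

p = 1/4

Alice's mix must leave Bob indifferent between Right and Left.
  Bob's payoff to Right: p·2 + (1−p)·4 = -2p + 4
  Bob's payoff to Left: p·(-4) + (1−p)·6 = -10p + 6
  -2p + 4 = -10p + 6  ⇒  8p = 2  ⇒  p = 1/4.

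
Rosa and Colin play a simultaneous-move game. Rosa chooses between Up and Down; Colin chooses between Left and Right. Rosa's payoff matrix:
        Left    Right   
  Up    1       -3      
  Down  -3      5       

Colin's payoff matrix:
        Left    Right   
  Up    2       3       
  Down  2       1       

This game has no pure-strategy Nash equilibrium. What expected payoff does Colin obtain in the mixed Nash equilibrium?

Set Colin's expected payoff from Left equal to that from Right:
  Colin's expected payoff from Left: p·2 + (1−p)·2 = 2
  Colin's expected payoff from Right: p·3 + (1−p)·1 = 2p + 1
  2 = 2p + 1  ⇒  -2p = -1  ⇒  p = 1/2.
At equilibrium Colin is indifferent across columns, so Colin's payoff equals the payoff from Left: (1/2)·2 + (1/2)·2 = 2.

2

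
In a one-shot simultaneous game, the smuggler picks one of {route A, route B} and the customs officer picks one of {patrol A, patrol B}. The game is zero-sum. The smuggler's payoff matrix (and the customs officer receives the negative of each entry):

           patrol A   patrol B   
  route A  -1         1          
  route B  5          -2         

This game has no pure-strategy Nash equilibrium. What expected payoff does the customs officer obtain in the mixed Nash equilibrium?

-1/3

The customs officer's indifference between patrol A and patrol B determines the smuggler's mixing probability p:
  the customs officer's payoff to patrol A: p·1 + (1−p)·(-5) = 6p - 5
  the customs officer's payoff to patrol B: p·(-1) + (1−p)·2 = -3p + 2
  6p - 5 = -3p + 2  ⇒  9p = 7  ⇒  p = 7/9.
At equilibrium the customs officer is indifferent across columns, so the customs officer's payoff equals the payoff from patrol A: (7/9)·1 + (2/9)·(-5) = -1/3.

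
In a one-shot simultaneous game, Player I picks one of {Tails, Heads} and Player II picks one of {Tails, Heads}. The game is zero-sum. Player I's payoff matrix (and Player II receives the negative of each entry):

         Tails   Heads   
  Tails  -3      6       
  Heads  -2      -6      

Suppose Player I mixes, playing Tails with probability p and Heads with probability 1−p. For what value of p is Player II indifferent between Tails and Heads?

For Player II to be willing to mix, Player II must be indifferent between Tails and Heads, which pins down Player I's mix.
  Player II's payoff to Tails: p·3 + (1−p)·2 = p + 2
  Player II's payoff to Heads: p·(-6) + (1−p)·6 = -12p + 6
  p + 2 = -12p + 6  ⇒  13p = 4  ⇒  p = 4/13.

p = 4/13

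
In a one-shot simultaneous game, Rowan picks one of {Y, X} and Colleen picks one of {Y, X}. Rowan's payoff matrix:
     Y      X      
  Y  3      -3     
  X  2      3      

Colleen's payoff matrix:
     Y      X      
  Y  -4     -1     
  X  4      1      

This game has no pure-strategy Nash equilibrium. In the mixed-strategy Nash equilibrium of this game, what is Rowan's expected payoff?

Rowan's indifference between Y and X determines Colleen's mixing probability q:
  Rowan's payoff from Y: q·3 + (1−q)·(-3) = 6q - 3
  Rowan's payoff from X: q·2 + (1−q)·3 = -q + 3
  6q - 3 = -q + 3  ⇒  7q = 6  ⇒  q = 6/7.
At equilibrium Rowan is indifferent across rows, so Rowan's payoff equals the payoff from Y: (6/7)·3 + (1/7)·(-3) = 15/7.

15/7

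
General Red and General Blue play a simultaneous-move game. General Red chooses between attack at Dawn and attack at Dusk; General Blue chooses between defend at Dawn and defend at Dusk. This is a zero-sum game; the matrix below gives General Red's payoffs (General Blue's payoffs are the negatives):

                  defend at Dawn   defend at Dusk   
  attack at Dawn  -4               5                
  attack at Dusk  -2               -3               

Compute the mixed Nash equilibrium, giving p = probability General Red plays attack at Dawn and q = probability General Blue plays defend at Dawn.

p = 1/10, q = 4/5

General Blue's indifference between defend at Dawn and defend at Dusk determines General Red's mixing probability p:
  General Blue's payoff from defend at Dawn: p·4 + (1−p)·2 = 2p + 2
  General Blue's payoff from defend at Dusk: p·(-5) + (1−p)·3 = -8p + 3
  2p + 2 = -8p + 3  ⇒  10p = 1  ⇒  p = 1/10.
General Red's indifference between attack at Dawn and attack at Dusk determines General Blue's mixing probability q:
  General Red's expected payoff from attack at Dawn: q·(-4) + (1−q)·5 = -9q + 5
  General Red's expected payoff from attack at Dusk: q·(-2) + (1−q)·(-3) = q - 3
  -9q + 5 = q - 3  ⇒  -10q = -8  ⇒  q = 4/5.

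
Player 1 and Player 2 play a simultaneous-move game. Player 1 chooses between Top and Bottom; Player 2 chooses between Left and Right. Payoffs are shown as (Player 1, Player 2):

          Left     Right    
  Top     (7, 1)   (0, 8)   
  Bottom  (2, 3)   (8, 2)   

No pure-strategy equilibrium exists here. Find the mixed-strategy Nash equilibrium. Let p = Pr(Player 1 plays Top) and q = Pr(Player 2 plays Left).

p = 1/8, q = 8/13

In a mixed equilibrium Player 2 is indifferent between Left and Right; this condition fixes p.
  Player 2's expected payoff from Left: p·1 + (1−p)·3 = -2p + 3
  Player 2's expected payoff from Right: p·8 + (1−p)·2 = 6p + 2
  -2p + 3 = 6p + 2  ⇒  -8p = -1  ⇒  p = 1/8.
For Player 1 to be willing to mix, Player 1 must be indifferent between Top and Bottom, which pins down Player 2's mix.
  Player 1's payoff to Top: q·7 + (1−q)·0 = 7q
  Player 1's payoff to Bottom: q·2 + (1−q)·8 = -6q + 8
  7q = -6q + 8  ⇒  13q = 8  ⇒  q = 8/13.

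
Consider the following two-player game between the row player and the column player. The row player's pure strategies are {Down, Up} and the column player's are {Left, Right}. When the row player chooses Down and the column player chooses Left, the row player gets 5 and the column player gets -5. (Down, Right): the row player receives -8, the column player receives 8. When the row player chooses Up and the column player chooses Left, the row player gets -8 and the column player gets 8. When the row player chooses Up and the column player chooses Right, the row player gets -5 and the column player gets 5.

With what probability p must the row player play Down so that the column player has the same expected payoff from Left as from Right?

Set the column player's expected payoff from Left equal to that from Right:
  the column player's payoff from Left: p·(-5) + (1−p)·8 = -13p + 8
  the column player's payoff from Right: p·8 + (1−p)·5 = 3p + 5
  -13p + 8 = 3p + 5  ⇒  -16p = -3  ⇒  p = 3/16.

p = 3/16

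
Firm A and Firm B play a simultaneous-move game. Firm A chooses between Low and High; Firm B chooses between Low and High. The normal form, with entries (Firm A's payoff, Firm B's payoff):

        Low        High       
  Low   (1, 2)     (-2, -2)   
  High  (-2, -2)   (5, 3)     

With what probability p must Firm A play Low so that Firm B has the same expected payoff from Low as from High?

Set Firm B's expected payoff from Low equal to that from High:
  Firm B's payoff to Low: p·2 + (1−p)·(-2) = 4p - 2
  Firm B's payoff to High: p·(-2) + (1−p)·3 = -5p + 3
  4p - 2 = -5p + 3  ⇒  9p = 5  ⇒  p = 5/9.

p = 5/9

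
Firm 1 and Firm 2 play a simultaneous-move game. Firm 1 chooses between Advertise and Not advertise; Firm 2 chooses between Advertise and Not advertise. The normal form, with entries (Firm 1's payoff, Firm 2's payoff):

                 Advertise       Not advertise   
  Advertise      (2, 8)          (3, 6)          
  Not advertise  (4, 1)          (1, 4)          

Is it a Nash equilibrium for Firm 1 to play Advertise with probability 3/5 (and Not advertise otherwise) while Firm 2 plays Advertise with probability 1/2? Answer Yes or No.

Yes

Check Firm 2's indifference given Firm 1's mix p = 3/5:
  payoff from Advertise = 26/5; payoff from Not advertise = 26/5 — equal.
Check Firm 1's indifference given Firm 2's mix q = 1/2:
  payoff from Advertise = 5/2; payoff from Not advertise = 5/2 — equal.
Both players are indifferent, so neither can profitably deviate.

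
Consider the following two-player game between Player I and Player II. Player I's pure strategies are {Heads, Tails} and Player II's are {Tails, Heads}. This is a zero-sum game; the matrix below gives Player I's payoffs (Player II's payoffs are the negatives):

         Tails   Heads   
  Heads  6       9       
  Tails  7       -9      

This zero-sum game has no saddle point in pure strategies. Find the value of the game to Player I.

v = 117/19

For Player I to be willing to mix, Player I must be indifferent between Heads and Tails, which pins down Player II's mix.
  Player I's expected payoff from Heads: q·6 + (1−q)·9 = -3q + 9
  Player I's expected payoff from Tails: q·7 + (1−q)·(-9) = 16q - 9
  -3q + 9 = 16q - 9  ⇒  -19q = -18  ⇒  q = 18/19.
The value is Player I's expected payoff against this mix (using Heads): (18/19)·6 + (1/19)·9 = 117/19.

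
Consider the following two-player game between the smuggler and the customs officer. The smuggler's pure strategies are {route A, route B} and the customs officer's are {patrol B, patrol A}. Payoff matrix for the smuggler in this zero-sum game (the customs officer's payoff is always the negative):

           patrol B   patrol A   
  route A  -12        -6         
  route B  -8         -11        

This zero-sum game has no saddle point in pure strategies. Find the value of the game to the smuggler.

v = -28/3

The customs officer's mix must leave the smuggler indifferent between route A and route B.
  the smuggler's expected payoff from route A: q·(-12) + (1−q)·(-6) = -6q - 6
  the smuggler's expected payoff from route B: q·(-8) + (1−q)·(-11) = 3q - 11
  -6q - 6 = 3q - 11  ⇒  -9q = -5  ⇒  q = 5/9.
The value is the smuggler's expected payoff against this mix (using route A): (5/9)·(-12) + (4/9)·(-6) = -28/3.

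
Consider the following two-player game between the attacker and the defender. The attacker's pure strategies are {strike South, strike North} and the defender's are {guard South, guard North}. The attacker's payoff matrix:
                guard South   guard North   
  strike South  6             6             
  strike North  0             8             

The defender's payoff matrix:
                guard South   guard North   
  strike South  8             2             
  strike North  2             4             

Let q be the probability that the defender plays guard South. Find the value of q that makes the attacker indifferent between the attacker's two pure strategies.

Set the attacker's expected payoff from strike South equal to that from strike North:
  the attacker's expected payoff from strike South: q·6 + (1−q)·6 = 6
  the attacker's expected payoff from strike North: q·0 + (1−q)·8 = -8q + 8
  6 = -8q + 8  ⇒  8q = 2  ⇒  q = 1/4.

q = 1/4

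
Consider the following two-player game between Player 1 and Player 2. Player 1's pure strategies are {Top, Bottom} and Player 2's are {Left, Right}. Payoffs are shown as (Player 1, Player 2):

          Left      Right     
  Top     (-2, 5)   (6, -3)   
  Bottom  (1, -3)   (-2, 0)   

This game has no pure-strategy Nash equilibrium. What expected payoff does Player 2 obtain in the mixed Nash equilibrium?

-9/11

Player 1's mix must leave Player 2 indifferent between Left and Right.
  Player 2's payoff from Left: p·5 + (1−p)·(-3) = 8p - 3
  Player 2's payoff from Right: p·(-3) + (1−p)·0 = -3p
  8p - 3 = -3p  ⇒  11p = 3  ⇒  p = 3/11.
At equilibrium Player 2 is indifferent across columns, so Player 2's payoff equals the payoff from Left: (3/11)·5 + (8/11)·(-3) = -9/11.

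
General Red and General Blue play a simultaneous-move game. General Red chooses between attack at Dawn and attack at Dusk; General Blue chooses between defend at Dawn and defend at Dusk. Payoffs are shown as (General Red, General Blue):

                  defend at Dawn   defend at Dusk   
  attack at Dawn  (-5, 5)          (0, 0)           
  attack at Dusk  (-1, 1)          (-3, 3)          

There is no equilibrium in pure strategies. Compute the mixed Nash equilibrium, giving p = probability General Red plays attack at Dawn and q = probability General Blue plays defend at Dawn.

p = 2/7, q = 3/7

General Blue's indifference between defend at Dawn and defend at Dusk determines General Red's mixing probability p:
  General Blue's expected payoff from defend at Dawn: p·5 + (1−p)·1 = 4p + 1
  General Blue's expected payoff from defend at Dusk: p·0 + (1−p)·3 = -3p + 3
  4p + 1 = -3p + 3  ⇒  7p = 2  ⇒  p = 2/7.
For General Red to be willing to mix, General Red must be indifferent between attack at Dawn and attack at Dusk, which pins down General Blue's mix.
  General Red's expected payoff from attack at Dawn: q·(-5) + (1−q)·0 = -5q
  General Red's expected payoff from attack at Dusk: q·(-1) + (1−q)·(-3) = 2q - 3
  -5q = 2q - 3  ⇒  -7q = -3  ⇒  q = 3/7.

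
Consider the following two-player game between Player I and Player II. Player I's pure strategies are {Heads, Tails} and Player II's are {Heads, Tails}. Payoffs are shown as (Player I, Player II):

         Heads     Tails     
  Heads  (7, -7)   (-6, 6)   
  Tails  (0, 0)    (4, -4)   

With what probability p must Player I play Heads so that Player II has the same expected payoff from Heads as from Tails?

In a mixed equilibrium Player II is indifferent between Heads and Tails; this condition fixes p.
  Player II's payoff to Heads: p·(-7) + (1−p)·0 = -7p
  Player II's payoff to Tails: p·6 + (1−p)·(-4) = 10p - 4
  -7p = 10p - 4  ⇒  -17p = -4  ⇒  p = 4/17.

p = 4/17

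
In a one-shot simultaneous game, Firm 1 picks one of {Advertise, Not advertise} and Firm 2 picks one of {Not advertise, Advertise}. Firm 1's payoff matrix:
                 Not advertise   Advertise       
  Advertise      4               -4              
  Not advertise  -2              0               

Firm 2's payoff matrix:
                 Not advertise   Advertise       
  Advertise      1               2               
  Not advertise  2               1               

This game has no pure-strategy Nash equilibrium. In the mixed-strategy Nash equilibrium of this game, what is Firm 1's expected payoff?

Firm 2's mix must leave Firm 1 indifferent between Advertise and Not advertise.
  Firm 1's payoff from Advertise: q·4 + (1−q)·(-4) = 8q - 4
  Firm 1's payoff from Not advertise: q·(-2) + (1−q)·0 = -2q
  8q - 4 = -2q  ⇒  10q = 4  ⇒  q = 2/5.
At equilibrium Firm 1 is indifferent across rows, so Firm 1's payoff equals the payoff from Advertise: (2/5)·4 + (3/5)·(-4) = -4/5.

-4/5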